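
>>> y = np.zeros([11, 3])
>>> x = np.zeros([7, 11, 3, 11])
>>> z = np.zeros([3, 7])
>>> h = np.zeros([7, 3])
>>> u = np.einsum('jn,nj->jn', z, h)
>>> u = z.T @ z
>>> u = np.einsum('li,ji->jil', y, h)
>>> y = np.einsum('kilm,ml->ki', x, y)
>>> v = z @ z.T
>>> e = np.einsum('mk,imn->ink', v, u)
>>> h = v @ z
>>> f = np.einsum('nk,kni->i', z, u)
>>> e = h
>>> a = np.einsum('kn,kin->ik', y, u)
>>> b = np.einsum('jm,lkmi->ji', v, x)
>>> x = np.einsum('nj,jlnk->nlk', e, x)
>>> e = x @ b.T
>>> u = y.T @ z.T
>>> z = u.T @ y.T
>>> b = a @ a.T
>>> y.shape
(7, 11)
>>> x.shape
(3, 11, 11)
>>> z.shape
(3, 7)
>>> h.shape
(3, 7)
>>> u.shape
(11, 3)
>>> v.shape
(3, 3)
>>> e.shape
(3, 11, 3)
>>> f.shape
(11,)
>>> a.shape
(3, 7)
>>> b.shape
(3, 3)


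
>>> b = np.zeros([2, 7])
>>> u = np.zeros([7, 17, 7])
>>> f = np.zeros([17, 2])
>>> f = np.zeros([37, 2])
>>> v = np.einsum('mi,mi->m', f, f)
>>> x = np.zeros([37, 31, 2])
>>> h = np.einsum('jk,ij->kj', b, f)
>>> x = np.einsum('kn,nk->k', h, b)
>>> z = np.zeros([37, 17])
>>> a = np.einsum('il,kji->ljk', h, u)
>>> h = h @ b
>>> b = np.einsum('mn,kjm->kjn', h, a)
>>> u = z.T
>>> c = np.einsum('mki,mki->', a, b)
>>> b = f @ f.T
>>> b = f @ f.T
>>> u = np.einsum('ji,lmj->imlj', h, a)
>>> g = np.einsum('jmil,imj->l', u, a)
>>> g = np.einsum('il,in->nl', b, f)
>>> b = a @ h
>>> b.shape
(2, 17, 7)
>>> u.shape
(7, 17, 2, 7)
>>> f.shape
(37, 2)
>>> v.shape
(37,)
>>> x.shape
(7,)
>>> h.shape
(7, 7)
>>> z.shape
(37, 17)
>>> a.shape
(2, 17, 7)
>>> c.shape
()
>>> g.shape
(2, 37)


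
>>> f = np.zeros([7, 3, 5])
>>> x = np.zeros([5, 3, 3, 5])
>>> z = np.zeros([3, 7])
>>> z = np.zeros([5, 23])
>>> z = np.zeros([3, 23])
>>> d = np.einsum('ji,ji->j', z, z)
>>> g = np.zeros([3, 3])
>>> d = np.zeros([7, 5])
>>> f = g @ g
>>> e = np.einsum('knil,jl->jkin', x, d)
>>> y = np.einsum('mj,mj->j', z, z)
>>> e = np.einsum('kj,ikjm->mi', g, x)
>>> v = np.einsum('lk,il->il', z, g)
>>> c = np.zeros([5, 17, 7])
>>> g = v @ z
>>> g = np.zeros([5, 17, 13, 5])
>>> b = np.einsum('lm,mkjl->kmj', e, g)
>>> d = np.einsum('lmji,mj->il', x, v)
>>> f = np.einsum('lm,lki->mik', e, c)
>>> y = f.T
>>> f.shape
(5, 7, 17)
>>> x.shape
(5, 3, 3, 5)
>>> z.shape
(3, 23)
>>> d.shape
(5, 5)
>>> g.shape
(5, 17, 13, 5)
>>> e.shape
(5, 5)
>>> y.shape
(17, 7, 5)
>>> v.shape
(3, 3)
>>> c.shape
(5, 17, 7)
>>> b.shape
(17, 5, 13)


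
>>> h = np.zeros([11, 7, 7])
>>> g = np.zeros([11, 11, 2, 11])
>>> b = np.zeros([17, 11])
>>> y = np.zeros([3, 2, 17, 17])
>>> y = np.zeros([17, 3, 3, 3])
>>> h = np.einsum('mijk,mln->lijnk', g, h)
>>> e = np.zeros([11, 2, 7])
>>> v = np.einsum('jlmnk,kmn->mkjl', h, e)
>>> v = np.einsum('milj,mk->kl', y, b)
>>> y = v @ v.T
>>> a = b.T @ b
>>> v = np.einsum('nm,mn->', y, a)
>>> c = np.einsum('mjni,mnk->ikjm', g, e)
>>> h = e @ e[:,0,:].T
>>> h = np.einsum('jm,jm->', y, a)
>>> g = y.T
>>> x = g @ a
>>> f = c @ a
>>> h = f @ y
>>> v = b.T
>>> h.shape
(11, 7, 11, 11)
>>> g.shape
(11, 11)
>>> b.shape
(17, 11)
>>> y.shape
(11, 11)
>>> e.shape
(11, 2, 7)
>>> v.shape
(11, 17)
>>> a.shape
(11, 11)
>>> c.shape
(11, 7, 11, 11)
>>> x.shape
(11, 11)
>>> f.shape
(11, 7, 11, 11)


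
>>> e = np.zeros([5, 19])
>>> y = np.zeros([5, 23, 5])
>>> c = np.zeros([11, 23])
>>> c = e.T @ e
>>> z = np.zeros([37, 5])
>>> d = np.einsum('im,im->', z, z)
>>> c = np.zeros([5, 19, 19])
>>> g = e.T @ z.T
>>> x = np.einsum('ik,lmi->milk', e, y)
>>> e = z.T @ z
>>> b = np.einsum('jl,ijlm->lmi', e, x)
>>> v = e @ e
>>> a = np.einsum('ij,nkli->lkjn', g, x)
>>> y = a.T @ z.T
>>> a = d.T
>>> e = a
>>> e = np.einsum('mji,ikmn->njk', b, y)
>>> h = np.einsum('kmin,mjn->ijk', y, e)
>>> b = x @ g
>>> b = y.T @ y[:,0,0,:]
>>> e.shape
(37, 19, 37)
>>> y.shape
(23, 37, 5, 37)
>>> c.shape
(5, 19, 19)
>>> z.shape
(37, 5)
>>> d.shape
()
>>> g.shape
(19, 37)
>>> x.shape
(23, 5, 5, 19)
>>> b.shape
(37, 5, 37, 37)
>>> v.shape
(5, 5)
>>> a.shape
()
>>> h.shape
(5, 19, 23)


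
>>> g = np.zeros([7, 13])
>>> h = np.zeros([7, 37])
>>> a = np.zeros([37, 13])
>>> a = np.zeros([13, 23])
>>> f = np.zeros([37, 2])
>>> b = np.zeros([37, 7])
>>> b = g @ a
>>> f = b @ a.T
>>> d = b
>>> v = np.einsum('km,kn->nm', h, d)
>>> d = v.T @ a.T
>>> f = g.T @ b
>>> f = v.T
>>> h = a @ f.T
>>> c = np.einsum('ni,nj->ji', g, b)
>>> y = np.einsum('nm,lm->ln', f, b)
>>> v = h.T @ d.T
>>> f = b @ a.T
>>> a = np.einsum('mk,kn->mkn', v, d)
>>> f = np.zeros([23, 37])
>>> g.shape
(7, 13)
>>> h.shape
(13, 37)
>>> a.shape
(37, 37, 13)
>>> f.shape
(23, 37)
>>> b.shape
(7, 23)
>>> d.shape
(37, 13)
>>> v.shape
(37, 37)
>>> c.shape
(23, 13)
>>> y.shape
(7, 37)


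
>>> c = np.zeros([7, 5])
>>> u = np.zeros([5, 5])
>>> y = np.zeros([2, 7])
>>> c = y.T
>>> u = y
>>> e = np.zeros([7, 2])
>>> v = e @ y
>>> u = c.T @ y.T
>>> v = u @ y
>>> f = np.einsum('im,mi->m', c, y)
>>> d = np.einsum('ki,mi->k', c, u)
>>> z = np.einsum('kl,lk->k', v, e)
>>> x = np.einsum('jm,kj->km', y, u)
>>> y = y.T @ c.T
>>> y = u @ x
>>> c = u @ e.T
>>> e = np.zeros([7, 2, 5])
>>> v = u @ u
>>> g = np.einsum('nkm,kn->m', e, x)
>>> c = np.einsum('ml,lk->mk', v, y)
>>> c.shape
(2, 7)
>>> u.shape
(2, 2)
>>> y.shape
(2, 7)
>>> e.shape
(7, 2, 5)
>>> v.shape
(2, 2)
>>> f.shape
(2,)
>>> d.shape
(7,)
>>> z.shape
(2,)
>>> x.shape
(2, 7)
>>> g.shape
(5,)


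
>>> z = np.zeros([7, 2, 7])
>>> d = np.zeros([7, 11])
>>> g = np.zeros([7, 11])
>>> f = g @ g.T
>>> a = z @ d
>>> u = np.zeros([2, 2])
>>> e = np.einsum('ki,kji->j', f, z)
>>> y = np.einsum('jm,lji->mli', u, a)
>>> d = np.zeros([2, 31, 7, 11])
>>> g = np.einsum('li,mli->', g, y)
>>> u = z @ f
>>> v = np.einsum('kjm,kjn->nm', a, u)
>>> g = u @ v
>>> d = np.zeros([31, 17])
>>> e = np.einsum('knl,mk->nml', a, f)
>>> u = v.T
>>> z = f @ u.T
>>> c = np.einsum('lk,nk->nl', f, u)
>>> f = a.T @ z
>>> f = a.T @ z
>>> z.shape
(7, 11)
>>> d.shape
(31, 17)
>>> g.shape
(7, 2, 11)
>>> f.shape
(11, 2, 11)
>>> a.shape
(7, 2, 11)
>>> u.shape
(11, 7)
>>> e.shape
(2, 7, 11)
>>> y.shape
(2, 7, 11)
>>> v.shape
(7, 11)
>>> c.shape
(11, 7)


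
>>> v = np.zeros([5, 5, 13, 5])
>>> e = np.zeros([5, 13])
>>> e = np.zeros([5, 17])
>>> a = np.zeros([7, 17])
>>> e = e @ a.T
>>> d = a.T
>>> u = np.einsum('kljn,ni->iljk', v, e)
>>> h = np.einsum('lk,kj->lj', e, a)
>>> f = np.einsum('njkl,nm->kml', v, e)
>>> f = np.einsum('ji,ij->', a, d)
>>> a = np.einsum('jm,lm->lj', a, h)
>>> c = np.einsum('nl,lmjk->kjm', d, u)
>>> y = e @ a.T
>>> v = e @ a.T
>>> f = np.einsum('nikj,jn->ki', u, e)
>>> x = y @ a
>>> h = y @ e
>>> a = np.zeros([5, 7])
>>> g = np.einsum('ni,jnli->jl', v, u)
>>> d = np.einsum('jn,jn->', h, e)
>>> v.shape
(5, 5)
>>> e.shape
(5, 7)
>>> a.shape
(5, 7)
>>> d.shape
()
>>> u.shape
(7, 5, 13, 5)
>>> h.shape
(5, 7)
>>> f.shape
(13, 5)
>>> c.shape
(5, 13, 5)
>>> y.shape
(5, 5)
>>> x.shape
(5, 7)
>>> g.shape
(7, 13)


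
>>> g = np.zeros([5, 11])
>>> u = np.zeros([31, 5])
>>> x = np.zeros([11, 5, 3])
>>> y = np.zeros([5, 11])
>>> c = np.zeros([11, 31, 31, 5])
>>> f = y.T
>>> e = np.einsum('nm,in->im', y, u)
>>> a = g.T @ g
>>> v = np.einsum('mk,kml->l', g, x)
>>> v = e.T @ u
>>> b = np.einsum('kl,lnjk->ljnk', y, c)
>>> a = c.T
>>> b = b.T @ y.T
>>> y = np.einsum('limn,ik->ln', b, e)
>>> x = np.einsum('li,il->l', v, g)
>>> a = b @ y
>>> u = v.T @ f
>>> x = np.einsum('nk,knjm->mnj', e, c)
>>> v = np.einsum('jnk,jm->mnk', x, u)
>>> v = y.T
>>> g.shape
(5, 11)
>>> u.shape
(5, 5)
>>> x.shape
(5, 31, 31)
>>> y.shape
(5, 5)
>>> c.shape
(11, 31, 31, 5)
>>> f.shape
(11, 5)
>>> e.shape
(31, 11)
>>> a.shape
(5, 31, 31, 5)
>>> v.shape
(5, 5)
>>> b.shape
(5, 31, 31, 5)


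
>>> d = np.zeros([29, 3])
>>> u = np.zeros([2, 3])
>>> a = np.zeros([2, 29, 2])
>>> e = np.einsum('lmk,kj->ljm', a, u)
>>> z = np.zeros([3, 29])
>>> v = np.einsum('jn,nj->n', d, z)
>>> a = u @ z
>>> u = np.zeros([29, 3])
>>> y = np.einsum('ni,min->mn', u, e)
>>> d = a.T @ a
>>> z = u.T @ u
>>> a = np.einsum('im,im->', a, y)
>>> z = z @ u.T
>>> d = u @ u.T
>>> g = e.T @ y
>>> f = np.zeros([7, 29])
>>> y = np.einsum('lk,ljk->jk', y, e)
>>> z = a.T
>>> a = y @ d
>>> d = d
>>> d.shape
(29, 29)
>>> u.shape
(29, 3)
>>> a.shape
(3, 29)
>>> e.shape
(2, 3, 29)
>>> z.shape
()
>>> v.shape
(3,)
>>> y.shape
(3, 29)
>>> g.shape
(29, 3, 29)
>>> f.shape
(7, 29)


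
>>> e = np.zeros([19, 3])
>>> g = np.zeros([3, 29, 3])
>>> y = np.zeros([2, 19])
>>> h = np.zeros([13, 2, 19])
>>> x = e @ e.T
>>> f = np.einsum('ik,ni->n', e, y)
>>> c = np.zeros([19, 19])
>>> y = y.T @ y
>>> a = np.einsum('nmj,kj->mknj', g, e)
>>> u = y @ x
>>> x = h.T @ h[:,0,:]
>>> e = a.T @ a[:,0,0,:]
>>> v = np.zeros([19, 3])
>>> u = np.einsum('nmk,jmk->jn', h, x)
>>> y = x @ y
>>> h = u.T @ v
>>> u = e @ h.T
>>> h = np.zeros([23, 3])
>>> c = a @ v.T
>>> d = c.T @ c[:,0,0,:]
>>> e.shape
(3, 3, 19, 3)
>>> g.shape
(3, 29, 3)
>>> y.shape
(19, 2, 19)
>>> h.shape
(23, 3)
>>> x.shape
(19, 2, 19)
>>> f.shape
(2,)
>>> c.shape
(29, 19, 3, 19)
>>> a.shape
(29, 19, 3, 3)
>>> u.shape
(3, 3, 19, 13)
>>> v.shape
(19, 3)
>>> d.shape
(19, 3, 19, 19)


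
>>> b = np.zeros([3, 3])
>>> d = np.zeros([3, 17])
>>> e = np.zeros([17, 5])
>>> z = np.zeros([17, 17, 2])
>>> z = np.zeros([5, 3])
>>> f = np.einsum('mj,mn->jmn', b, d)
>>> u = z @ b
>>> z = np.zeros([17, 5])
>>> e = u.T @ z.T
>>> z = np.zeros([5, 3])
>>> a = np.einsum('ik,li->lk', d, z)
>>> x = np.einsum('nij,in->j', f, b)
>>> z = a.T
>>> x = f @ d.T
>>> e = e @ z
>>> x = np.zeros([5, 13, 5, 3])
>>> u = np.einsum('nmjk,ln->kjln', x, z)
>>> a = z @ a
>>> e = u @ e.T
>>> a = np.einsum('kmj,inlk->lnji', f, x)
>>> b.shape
(3, 3)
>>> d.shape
(3, 17)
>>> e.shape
(3, 5, 17, 3)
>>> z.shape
(17, 5)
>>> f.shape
(3, 3, 17)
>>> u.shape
(3, 5, 17, 5)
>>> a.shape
(5, 13, 17, 5)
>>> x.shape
(5, 13, 5, 3)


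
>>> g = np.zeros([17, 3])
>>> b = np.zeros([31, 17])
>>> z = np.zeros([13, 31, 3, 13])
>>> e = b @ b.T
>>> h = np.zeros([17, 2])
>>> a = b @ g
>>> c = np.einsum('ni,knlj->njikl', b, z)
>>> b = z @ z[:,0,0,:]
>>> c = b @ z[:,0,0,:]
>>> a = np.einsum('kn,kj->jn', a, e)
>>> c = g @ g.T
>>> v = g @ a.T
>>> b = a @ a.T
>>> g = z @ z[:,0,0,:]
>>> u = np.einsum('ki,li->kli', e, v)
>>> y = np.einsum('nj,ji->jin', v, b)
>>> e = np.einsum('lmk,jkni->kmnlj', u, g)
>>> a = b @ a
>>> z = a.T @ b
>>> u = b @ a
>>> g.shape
(13, 31, 3, 13)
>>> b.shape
(31, 31)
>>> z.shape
(3, 31)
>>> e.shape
(31, 17, 3, 31, 13)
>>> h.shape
(17, 2)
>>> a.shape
(31, 3)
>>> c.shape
(17, 17)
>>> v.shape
(17, 31)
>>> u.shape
(31, 3)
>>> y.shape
(31, 31, 17)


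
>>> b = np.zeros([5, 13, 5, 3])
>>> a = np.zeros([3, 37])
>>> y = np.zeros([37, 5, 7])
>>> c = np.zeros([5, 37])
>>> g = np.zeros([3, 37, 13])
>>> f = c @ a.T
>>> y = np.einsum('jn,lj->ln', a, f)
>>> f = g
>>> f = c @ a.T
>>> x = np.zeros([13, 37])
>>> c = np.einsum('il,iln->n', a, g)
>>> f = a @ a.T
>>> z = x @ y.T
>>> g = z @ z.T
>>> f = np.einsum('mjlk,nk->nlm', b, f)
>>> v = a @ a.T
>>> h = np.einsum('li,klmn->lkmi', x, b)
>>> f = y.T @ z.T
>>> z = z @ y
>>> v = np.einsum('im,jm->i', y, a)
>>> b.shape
(5, 13, 5, 3)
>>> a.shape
(3, 37)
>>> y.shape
(5, 37)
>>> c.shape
(13,)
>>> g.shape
(13, 13)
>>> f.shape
(37, 13)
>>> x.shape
(13, 37)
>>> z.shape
(13, 37)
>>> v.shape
(5,)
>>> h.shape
(13, 5, 5, 37)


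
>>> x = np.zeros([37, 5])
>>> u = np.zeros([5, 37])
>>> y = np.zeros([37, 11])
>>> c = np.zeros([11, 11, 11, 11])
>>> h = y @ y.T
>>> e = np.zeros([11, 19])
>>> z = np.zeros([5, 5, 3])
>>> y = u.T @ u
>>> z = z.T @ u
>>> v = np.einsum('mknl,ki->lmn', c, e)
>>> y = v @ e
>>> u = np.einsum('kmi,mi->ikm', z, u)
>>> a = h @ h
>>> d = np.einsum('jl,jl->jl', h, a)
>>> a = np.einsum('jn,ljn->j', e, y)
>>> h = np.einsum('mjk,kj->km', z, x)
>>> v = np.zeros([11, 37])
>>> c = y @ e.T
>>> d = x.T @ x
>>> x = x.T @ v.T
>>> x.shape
(5, 11)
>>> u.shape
(37, 3, 5)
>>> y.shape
(11, 11, 19)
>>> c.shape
(11, 11, 11)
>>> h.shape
(37, 3)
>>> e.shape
(11, 19)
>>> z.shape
(3, 5, 37)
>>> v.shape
(11, 37)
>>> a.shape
(11,)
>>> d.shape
(5, 5)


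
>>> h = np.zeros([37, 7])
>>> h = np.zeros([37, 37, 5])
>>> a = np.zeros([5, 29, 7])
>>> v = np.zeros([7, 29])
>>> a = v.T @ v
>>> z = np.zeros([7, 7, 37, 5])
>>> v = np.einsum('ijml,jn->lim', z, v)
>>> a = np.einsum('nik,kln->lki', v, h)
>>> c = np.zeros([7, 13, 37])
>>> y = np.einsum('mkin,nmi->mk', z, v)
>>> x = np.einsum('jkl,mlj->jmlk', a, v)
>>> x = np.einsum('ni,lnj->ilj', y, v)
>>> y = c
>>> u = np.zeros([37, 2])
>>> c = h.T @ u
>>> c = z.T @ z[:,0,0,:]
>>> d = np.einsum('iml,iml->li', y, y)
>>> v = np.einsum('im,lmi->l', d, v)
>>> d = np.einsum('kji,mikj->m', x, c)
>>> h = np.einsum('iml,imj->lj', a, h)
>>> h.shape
(7, 5)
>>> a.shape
(37, 37, 7)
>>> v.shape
(5,)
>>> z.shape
(7, 7, 37, 5)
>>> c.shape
(5, 37, 7, 5)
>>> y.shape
(7, 13, 37)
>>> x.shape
(7, 5, 37)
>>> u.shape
(37, 2)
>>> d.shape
(5,)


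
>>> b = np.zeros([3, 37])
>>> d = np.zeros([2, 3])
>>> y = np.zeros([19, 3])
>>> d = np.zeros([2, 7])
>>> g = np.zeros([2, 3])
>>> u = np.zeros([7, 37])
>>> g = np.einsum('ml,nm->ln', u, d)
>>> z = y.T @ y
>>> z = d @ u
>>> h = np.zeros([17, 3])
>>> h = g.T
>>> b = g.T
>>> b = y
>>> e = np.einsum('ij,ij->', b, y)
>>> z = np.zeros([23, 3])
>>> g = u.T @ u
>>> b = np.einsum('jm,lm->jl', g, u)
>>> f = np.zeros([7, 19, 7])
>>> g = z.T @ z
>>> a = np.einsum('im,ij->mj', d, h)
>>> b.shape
(37, 7)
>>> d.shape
(2, 7)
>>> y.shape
(19, 3)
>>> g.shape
(3, 3)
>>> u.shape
(7, 37)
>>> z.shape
(23, 3)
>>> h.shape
(2, 37)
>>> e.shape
()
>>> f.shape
(7, 19, 7)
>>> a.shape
(7, 37)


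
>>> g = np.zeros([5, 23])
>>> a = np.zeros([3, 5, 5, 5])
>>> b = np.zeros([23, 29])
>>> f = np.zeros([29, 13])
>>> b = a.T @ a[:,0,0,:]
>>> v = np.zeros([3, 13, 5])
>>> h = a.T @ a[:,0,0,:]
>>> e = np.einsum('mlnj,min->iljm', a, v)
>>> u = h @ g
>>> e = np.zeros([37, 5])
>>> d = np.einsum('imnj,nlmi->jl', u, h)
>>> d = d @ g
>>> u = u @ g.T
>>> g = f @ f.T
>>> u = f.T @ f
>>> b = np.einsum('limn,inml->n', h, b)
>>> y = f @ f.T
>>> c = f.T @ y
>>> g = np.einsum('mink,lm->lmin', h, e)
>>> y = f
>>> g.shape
(37, 5, 5, 5)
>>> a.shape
(3, 5, 5, 5)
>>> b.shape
(5,)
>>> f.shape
(29, 13)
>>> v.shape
(3, 13, 5)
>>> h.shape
(5, 5, 5, 5)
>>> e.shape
(37, 5)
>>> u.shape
(13, 13)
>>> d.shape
(23, 23)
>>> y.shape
(29, 13)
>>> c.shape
(13, 29)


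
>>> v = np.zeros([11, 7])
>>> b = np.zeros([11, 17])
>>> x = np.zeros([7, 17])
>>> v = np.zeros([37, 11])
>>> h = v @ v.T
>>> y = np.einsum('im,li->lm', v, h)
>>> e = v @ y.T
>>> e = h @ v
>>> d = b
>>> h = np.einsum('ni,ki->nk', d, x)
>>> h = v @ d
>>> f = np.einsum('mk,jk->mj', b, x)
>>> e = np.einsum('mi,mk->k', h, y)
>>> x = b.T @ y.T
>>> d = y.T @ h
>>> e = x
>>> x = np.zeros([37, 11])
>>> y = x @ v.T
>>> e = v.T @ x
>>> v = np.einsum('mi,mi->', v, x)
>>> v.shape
()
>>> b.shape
(11, 17)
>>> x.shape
(37, 11)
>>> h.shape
(37, 17)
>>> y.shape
(37, 37)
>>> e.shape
(11, 11)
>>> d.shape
(11, 17)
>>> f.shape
(11, 7)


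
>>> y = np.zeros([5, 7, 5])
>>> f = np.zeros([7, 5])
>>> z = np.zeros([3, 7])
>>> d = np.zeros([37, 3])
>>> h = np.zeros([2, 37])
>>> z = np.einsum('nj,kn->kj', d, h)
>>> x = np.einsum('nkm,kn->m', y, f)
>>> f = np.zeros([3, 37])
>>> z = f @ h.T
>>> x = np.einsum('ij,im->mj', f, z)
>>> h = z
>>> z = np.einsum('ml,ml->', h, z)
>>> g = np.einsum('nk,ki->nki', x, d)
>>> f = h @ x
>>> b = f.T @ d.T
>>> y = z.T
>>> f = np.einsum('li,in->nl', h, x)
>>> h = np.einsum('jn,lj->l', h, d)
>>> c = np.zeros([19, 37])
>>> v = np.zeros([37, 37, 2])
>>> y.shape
()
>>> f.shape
(37, 3)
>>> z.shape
()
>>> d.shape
(37, 3)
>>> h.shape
(37,)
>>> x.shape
(2, 37)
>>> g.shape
(2, 37, 3)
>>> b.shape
(37, 37)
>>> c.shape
(19, 37)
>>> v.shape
(37, 37, 2)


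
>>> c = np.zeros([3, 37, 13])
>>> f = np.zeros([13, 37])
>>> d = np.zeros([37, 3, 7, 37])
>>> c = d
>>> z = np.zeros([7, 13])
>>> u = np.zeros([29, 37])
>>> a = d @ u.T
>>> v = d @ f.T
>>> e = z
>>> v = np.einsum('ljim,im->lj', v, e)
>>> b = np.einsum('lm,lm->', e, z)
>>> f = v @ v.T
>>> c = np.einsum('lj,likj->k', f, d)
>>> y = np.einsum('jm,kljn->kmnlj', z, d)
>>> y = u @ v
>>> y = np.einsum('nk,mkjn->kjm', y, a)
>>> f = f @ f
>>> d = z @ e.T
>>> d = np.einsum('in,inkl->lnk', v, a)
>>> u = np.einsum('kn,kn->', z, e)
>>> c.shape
(7,)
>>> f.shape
(37, 37)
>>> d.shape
(29, 3, 7)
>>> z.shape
(7, 13)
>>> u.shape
()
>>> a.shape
(37, 3, 7, 29)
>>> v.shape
(37, 3)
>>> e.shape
(7, 13)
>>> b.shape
()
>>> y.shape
(3, 7, 37)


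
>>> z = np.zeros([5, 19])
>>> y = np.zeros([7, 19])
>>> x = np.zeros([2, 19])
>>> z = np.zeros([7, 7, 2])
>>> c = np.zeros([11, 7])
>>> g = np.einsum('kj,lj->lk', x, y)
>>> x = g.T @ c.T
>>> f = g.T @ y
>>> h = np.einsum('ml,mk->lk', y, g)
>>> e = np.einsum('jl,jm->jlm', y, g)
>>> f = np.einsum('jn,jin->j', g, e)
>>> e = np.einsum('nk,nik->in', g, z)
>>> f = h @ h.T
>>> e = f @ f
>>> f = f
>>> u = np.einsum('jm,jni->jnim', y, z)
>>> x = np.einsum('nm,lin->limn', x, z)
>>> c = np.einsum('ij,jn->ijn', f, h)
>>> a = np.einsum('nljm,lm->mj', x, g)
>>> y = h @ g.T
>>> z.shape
(7, 7, 2)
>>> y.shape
(19, 7)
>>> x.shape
(7, 7, 11, 2)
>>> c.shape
(19, 19, 2)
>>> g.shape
(7, 2)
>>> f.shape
(19, 19)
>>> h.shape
(19, 2)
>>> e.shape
(19, 19)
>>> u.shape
(7, 7, 2, 19)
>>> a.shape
(2, 11)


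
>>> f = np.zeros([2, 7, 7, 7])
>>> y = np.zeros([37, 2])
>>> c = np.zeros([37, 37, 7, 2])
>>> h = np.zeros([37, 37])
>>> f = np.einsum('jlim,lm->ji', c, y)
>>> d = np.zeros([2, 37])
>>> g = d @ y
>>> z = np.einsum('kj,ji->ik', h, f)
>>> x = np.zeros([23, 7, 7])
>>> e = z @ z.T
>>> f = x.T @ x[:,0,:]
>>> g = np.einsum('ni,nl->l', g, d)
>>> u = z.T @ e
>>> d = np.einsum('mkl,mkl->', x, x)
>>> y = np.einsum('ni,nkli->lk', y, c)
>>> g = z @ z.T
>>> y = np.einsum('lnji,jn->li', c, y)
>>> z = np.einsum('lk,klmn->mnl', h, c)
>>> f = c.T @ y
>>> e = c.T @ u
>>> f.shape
(2, 7, 37, 2)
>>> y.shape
(37, 2)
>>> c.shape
(37, 37, 7, 2)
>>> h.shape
(37, 37)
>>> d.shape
()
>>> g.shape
(7, 7)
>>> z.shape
(7, 2, 37)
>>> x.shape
(23, 7, 7)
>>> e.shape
(2, 7, 37, 7)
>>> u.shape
(37, 7)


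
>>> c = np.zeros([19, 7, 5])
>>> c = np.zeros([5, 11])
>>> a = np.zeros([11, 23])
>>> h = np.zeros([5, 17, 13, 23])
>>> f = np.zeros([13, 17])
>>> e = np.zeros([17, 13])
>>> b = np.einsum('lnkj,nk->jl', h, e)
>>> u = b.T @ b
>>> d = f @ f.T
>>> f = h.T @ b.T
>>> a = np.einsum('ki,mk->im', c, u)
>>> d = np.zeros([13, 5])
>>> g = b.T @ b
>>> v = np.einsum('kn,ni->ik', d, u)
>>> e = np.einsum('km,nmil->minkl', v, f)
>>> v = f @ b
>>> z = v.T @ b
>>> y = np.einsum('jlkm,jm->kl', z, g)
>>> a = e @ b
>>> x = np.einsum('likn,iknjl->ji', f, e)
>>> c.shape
(5, 11)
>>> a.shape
(13, 17, 23, 5, 5)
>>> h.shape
(5, 17, 13, 23)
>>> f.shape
(23, 13, 17, 23)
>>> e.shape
(13, 17, 23, 5, 23)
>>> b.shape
(23, 5)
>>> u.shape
(5, 5)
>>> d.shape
(13, 5)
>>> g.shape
(5, 5)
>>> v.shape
(23, 13, 17, 5)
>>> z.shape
(5, 17, 13, 5)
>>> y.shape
(13, 17)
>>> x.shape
(5, 13)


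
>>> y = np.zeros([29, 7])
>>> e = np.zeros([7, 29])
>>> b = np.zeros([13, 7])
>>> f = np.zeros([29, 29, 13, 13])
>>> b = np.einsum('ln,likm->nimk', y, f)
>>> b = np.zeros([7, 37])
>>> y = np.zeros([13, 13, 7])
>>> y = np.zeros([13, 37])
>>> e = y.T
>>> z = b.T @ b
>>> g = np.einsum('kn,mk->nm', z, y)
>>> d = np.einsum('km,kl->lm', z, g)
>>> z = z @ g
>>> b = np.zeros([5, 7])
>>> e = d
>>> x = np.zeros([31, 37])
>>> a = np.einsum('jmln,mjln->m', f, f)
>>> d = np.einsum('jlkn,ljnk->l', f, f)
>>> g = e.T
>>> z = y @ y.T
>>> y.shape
(13, 37)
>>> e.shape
(13, 37)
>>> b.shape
(5, 7)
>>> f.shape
(29, 29, 13, 13)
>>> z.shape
(13, 13)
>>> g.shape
(37, 13)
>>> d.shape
(29,)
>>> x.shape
(31, 37)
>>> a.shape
(29,)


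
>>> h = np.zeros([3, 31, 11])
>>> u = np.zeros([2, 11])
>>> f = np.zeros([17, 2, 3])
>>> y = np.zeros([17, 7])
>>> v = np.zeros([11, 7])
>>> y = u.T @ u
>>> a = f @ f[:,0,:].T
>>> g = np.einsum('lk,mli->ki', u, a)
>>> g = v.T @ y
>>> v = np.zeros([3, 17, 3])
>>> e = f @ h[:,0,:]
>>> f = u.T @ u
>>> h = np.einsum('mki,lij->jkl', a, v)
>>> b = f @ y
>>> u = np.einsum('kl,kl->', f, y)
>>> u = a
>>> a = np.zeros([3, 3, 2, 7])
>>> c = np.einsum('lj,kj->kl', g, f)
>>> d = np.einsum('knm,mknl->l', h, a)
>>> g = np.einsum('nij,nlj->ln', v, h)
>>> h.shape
(3, 2, 3)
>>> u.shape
(17, 2, 17)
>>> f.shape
(11, 11)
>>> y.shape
(11, 11)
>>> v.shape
(3, 17, 3)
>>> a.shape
(3, 3, 2, 7)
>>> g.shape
(2, 3)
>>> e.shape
(17, 2, 11)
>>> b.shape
(11, 11)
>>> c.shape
(11, 7)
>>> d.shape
(7,)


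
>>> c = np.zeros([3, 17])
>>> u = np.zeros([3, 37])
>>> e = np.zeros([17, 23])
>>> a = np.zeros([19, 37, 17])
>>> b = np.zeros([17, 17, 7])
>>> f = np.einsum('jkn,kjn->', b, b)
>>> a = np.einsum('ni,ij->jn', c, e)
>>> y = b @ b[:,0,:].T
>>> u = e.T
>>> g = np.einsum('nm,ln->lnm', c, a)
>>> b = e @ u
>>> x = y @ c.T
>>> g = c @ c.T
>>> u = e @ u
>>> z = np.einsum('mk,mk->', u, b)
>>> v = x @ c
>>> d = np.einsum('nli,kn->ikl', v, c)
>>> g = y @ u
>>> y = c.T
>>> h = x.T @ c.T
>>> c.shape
(3, 17)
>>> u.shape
(17, 17)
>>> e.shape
(17, 23)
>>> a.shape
(23, 3)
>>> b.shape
(17, 17)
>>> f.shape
()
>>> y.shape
(17, 3)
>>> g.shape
(17, 17, 17)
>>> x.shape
(17, 17, 3)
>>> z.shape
()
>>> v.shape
(17, 17, 17)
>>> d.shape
(17, 3, 17)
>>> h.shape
(3, 17, 3)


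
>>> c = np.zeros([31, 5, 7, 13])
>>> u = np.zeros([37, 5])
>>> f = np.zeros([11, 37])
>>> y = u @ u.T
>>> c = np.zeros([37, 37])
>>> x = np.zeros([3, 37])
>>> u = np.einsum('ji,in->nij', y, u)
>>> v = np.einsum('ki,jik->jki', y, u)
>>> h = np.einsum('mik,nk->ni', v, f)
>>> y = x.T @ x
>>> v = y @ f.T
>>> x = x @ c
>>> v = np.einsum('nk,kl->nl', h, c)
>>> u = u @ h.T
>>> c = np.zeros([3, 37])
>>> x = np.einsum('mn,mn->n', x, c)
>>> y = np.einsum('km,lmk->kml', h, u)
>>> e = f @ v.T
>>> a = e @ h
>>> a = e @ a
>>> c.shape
(3, 37)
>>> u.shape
(5, 37, 11)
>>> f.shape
(11, 37)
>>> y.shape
(11, 37, 5)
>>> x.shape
(37,)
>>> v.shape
(11, 37)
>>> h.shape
(11, 37)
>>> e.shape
(11, 11)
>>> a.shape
(11, 37)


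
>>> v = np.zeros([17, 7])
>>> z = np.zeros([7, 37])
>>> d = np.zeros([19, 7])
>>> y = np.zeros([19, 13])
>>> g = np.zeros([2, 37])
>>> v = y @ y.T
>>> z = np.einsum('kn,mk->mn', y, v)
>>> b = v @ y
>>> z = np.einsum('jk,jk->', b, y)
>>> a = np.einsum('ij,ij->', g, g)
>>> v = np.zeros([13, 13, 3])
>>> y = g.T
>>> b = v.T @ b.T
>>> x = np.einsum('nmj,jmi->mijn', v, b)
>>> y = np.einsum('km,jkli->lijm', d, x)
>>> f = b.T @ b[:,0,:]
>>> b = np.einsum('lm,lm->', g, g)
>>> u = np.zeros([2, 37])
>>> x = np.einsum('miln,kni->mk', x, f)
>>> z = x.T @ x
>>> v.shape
(13, 13, 3)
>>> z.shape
(19, 19)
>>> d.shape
(19, 7)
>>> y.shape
(3, 13, 13, 7)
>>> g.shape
(2, 37)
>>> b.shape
()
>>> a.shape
()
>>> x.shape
(13, 19)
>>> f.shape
(19, 13, 19)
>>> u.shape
(2, 37)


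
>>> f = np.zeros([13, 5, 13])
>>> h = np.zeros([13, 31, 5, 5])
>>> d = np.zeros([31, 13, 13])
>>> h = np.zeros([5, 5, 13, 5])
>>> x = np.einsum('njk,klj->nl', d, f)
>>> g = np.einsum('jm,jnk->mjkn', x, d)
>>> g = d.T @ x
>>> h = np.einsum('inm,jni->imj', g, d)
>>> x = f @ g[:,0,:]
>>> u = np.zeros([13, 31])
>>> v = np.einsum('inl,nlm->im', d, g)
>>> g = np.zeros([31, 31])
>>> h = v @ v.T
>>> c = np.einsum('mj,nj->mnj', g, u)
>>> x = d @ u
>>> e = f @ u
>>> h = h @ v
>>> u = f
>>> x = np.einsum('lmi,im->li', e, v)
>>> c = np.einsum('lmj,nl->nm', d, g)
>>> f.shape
(13, 5, 13)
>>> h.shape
(31, 5)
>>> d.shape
(31, 13, 13)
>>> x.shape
(13, 31)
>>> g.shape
(31, 31)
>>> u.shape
(13, 5, 13)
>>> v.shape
(31, 5)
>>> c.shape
(31, 13)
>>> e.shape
(13, 5, 31)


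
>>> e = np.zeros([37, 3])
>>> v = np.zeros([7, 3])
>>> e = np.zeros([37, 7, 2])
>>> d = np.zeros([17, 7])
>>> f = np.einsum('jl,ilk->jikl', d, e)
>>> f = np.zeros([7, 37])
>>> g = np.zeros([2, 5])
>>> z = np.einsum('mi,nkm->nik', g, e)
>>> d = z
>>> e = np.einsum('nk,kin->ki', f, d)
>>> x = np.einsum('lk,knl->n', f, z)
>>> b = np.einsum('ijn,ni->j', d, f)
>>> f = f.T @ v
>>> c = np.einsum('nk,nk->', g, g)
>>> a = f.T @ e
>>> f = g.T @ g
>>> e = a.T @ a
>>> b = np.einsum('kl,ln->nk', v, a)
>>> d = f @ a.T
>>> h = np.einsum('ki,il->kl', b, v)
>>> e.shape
(5, 5)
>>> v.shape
(7, 3)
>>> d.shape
(5, 3)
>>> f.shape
(5, 5)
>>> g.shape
(2, 5)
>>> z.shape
(37, 5, 7)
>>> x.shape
(5,)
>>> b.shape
(5, 7)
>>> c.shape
()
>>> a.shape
(3, 5)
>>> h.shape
(5, 3)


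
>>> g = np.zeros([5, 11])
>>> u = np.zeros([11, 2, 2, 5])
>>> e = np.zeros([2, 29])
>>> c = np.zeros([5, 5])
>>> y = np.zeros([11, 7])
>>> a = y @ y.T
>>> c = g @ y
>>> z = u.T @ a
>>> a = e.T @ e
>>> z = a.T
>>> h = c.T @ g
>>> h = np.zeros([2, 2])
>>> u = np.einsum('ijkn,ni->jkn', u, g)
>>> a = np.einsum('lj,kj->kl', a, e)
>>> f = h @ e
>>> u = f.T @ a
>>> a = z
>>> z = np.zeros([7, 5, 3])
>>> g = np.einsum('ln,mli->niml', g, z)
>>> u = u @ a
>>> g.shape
(11, 3, 7, 5)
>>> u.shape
(29, 29)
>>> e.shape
(2, 29)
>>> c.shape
(5, 7)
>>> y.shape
(11, 7)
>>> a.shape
(29, 29)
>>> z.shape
(7, 5, 3)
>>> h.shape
(2, 2)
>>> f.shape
(2, 29)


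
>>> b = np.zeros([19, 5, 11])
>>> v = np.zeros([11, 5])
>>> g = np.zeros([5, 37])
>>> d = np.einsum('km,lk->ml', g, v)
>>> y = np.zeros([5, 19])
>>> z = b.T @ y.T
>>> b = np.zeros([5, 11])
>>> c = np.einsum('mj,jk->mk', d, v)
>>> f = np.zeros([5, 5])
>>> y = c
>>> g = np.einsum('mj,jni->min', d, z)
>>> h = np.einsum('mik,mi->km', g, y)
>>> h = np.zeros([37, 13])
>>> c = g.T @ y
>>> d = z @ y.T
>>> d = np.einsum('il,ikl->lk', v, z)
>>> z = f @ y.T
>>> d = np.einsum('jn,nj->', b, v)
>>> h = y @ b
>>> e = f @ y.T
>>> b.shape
(5, 11)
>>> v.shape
(11, 5)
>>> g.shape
(37, 5, 5)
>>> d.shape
()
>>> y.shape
(37, 5)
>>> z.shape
(5, 37)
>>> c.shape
(5, 5, 5)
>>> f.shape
(5, 5)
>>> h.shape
(37, 11)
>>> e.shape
(5, 37)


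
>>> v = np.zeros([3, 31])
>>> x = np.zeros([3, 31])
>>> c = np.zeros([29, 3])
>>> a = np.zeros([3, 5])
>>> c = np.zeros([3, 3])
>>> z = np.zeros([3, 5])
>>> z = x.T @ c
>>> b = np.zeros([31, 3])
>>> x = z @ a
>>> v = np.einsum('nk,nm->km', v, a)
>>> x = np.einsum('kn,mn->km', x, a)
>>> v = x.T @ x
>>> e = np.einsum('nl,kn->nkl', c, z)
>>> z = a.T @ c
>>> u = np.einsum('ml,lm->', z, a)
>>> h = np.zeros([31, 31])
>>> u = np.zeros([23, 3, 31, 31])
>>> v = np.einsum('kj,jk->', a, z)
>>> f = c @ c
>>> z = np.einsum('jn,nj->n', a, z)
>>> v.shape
()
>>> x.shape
(31, 3)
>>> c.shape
(3, 3)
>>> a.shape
(3, 5)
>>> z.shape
(5,)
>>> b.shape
(31, 3)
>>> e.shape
(3, 31, 3)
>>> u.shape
(23, 3, 31, 31)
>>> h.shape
(31, 31)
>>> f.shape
(3, 3)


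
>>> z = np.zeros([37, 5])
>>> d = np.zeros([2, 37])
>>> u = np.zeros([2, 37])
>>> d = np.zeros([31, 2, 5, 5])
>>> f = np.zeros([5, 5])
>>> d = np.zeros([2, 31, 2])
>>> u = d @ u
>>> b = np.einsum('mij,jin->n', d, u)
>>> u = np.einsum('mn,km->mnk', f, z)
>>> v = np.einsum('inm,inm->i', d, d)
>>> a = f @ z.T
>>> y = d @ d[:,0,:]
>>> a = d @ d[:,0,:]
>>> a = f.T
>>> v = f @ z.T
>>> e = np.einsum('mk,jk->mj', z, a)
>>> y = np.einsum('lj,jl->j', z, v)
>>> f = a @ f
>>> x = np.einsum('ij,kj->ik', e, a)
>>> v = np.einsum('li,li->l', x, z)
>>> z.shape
(37, 5)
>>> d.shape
(2, 31, 2)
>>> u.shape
(5, 5, 37)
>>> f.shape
(5, 5)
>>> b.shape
(37,)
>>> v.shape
(37,)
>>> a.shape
(5, 5)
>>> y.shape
(5,)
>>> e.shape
(37, 5)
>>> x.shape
(37, 5)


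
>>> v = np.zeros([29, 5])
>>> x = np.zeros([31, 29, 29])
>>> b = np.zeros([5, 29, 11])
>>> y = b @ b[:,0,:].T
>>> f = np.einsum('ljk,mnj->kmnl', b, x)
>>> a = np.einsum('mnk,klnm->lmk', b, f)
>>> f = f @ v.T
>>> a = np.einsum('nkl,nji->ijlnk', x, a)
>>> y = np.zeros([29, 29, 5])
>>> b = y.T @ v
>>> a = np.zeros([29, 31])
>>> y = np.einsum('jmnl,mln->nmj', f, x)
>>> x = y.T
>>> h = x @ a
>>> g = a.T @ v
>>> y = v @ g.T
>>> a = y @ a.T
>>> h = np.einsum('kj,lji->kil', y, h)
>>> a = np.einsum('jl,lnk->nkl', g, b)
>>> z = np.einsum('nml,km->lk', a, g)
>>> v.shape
(29, 5)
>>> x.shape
(11, 31, 29)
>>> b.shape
(5, 29, 5)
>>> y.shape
(29, 31)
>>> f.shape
(11, 31, 29, 29)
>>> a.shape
(29, 5, 5)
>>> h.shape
(29, 31, 11)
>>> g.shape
(31, 5)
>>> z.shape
(5, 31)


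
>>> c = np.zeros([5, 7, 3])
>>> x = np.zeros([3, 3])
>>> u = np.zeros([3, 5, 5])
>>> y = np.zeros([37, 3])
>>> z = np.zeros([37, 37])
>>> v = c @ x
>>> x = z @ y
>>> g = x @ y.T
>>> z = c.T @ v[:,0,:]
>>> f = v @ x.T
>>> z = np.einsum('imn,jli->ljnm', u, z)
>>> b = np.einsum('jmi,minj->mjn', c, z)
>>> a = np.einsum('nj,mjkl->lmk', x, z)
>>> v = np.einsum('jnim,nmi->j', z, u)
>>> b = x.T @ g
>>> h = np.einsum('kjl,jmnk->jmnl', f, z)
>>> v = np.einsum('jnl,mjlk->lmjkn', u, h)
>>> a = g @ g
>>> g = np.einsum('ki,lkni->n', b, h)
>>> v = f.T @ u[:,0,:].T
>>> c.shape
(5, 7, 3)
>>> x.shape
(37, 3)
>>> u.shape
(3, 5, 5)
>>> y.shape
(37, 3)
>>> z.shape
(7, 3, 5, 5)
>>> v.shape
(37, 7, 3)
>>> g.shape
(5,)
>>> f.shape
(5, 7, 37)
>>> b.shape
(3, 37)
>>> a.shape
(37, 37)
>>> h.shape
(7, 3, 5, 37)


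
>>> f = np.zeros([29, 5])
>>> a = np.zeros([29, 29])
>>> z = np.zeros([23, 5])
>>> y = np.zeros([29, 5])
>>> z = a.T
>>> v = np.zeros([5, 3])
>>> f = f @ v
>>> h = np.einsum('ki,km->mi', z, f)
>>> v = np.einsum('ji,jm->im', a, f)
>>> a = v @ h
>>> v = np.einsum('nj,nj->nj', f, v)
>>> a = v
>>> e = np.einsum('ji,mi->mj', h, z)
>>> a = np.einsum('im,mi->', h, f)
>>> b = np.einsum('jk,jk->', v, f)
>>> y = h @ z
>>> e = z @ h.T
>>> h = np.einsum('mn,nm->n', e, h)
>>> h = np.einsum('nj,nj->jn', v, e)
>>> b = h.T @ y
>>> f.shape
(29, 3)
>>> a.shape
()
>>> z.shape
(29, 29)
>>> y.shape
(3, 29)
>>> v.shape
(29, 3)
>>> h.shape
(3, 29)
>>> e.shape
(29, 3)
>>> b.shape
(29, 29)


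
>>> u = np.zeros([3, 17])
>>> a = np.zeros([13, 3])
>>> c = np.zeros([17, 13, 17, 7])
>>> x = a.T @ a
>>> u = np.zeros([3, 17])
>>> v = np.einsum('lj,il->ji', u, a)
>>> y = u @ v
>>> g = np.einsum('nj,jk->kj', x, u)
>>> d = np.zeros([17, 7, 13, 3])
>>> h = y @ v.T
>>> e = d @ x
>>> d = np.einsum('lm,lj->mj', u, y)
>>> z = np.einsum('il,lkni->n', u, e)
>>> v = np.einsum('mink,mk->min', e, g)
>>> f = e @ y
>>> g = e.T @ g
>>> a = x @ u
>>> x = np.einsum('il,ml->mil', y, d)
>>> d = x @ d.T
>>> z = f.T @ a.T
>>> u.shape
(3, 17)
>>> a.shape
(3, 17)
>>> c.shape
(17, 13, 17, 7)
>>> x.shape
(17, 3, 13)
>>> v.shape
(17, 7, 13)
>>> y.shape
(3, 13)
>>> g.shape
(3, 13, 7, 3)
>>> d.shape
(17, 3, 17)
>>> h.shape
(3, 17)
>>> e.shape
(17, 7, 13, 3)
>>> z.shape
(13, 13, 7, 3)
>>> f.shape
(17, 7, 13, 13)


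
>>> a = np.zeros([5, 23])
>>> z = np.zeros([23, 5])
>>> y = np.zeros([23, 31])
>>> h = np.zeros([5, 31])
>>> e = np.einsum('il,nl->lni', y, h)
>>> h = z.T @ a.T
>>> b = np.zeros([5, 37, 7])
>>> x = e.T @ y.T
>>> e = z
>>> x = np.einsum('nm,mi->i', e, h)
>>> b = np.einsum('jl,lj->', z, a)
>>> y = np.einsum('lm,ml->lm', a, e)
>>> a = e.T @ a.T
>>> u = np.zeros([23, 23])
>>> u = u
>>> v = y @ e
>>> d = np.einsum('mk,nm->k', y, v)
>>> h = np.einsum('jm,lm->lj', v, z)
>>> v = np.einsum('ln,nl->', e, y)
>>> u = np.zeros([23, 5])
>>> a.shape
(5, 5)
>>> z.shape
(23, 5)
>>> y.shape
(5, 23)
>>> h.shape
(23, 5)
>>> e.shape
(23, 5)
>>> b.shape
()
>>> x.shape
(5,)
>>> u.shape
(23, 5)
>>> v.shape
()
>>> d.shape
(23,)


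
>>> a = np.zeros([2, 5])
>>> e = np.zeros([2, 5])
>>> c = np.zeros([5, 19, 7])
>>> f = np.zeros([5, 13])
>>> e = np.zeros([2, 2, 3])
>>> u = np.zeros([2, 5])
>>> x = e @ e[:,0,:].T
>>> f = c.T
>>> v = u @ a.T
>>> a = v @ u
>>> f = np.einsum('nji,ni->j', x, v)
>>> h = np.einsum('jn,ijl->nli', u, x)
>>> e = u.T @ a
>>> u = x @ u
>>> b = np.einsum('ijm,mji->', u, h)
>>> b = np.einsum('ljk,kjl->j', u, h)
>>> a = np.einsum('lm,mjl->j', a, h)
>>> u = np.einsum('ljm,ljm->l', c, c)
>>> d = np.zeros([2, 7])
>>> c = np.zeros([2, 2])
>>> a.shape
(2,)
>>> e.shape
(5, 5)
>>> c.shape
(2, 2)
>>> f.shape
(2,)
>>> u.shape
(5,)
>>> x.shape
(2, 2, 2)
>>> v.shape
(2, 2)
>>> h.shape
(5, 2, 2)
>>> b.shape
(2,)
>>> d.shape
(2, 7)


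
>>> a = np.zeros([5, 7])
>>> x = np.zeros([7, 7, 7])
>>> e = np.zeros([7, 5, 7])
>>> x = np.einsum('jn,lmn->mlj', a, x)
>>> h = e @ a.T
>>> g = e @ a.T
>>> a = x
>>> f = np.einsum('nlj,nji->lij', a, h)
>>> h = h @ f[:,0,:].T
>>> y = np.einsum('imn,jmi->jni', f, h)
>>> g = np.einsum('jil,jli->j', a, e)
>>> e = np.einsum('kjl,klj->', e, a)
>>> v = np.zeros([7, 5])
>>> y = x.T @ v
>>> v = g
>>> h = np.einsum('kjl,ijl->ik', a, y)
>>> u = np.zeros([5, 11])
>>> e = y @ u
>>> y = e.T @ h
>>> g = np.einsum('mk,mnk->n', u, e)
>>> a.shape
(7, 7, 5)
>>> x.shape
(7, 7, 5)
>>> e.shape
(5, 7, 11)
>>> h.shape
(5, 7)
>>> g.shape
(7,)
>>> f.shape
(7, 5, 5)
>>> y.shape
(11, 7, 7)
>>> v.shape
(7,)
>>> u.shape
(5, 11)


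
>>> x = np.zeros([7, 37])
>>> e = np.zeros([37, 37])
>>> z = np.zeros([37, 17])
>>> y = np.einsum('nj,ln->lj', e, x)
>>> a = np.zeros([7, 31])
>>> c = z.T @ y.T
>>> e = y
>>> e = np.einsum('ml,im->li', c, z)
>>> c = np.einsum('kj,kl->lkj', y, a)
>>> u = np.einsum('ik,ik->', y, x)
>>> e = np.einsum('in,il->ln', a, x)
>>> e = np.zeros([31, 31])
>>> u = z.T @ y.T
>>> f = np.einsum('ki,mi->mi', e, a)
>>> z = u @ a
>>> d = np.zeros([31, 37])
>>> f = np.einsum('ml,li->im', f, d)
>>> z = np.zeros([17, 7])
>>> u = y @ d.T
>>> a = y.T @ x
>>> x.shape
(7, 37)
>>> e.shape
(31, 31)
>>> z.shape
(17, 7)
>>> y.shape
(7, 37)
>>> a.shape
(37, 37)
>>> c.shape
(31, 7, 37)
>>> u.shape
(7, 31)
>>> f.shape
(37, 7)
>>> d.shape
(31, 37)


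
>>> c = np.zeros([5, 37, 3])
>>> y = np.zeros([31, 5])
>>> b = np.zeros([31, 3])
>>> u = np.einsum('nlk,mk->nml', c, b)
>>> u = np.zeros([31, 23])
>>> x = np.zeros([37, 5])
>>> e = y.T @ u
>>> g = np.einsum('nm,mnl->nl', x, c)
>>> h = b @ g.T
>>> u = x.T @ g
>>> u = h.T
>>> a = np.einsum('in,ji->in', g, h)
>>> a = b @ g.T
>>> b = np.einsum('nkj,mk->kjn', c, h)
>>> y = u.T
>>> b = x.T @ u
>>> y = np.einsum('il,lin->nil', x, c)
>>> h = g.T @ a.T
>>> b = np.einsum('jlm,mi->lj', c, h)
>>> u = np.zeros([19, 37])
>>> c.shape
(5, 37, 3)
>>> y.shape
(3, 37, 5)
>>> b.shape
(37, 5)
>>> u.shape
(19, 37)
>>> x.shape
(37, 5)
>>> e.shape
(5, 23)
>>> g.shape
(37, 3)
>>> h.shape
(3, 31)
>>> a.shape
(31, 37)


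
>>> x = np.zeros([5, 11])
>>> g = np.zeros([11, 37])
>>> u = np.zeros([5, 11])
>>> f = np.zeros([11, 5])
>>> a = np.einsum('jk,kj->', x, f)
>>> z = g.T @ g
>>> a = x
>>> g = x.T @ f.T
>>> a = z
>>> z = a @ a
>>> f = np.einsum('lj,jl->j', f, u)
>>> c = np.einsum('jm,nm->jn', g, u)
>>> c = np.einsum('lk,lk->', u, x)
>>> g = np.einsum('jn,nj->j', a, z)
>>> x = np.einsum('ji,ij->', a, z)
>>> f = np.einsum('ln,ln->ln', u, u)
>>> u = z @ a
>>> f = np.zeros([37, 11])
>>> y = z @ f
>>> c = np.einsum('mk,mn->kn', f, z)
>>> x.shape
()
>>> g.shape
(37,)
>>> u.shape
(37, 37)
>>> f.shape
(37, 11)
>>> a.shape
(37, 37)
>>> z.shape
(37, 37)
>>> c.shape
(11, 37)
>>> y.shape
(37, 11)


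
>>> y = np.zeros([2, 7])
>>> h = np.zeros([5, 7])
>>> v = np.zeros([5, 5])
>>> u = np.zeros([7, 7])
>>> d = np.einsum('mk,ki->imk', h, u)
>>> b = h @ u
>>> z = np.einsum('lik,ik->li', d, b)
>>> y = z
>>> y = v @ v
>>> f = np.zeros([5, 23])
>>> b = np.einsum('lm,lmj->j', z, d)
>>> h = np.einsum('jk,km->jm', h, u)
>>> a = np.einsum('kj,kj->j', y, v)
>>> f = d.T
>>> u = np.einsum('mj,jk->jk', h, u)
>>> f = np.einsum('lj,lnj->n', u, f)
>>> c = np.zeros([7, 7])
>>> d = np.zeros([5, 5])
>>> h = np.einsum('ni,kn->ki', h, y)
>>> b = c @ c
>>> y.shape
(5, 5)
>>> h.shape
(5, 7)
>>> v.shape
(5, 5)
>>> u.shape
(7, 7)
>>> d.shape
(5, 5)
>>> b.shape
(7, 7)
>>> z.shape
(7, 5)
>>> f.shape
(5,)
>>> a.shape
(5,)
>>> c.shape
(7, 7)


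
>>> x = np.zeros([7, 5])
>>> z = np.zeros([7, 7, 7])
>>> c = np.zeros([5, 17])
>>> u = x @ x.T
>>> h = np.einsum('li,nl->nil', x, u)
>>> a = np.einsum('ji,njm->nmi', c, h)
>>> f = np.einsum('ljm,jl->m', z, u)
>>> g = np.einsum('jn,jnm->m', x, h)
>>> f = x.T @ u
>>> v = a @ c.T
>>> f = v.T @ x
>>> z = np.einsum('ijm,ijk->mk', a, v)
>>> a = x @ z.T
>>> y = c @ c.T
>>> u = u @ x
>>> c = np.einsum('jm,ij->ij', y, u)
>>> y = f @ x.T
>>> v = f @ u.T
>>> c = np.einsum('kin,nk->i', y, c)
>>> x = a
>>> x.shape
(7, 17)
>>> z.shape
(17, 5)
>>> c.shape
(7,)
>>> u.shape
(7, 5)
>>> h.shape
(7, 5, 7)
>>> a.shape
(7, 17)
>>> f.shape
(5, 7, 5)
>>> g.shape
(7,)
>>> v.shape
(5, 7, 7)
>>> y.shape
(5, 7, 7)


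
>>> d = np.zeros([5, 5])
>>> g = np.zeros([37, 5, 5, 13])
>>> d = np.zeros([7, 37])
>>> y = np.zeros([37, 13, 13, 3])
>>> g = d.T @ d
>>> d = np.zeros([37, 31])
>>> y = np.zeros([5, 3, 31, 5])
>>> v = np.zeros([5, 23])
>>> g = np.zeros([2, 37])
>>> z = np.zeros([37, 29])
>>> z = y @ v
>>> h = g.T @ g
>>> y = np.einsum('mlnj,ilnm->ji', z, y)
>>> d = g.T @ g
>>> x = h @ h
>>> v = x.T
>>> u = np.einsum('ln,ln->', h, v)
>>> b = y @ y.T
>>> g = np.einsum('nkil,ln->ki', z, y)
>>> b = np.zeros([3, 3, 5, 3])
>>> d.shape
(37, 37)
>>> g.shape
(3, 31)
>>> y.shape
(23, 5)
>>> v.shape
(37, 37)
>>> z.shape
(5, 3, 31, 23)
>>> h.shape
(37, 37)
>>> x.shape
(37, 37)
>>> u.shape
()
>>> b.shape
(3, 3, 5, 3)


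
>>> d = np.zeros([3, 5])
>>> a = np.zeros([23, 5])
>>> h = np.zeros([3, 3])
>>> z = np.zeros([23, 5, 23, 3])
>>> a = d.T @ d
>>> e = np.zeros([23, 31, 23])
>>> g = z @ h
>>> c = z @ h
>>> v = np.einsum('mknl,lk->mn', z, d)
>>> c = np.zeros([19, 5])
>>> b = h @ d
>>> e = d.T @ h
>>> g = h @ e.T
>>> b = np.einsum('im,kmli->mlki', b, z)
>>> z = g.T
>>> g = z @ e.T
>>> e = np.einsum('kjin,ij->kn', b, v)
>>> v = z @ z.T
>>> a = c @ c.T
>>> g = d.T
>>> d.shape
(3, 5)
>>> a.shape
(19, 19)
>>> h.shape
(3, 3)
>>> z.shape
(5, 3)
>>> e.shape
(5, 3)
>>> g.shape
(5, 3)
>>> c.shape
(19, 5)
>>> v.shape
(5, 5)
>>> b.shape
(5, 23, 23, 3)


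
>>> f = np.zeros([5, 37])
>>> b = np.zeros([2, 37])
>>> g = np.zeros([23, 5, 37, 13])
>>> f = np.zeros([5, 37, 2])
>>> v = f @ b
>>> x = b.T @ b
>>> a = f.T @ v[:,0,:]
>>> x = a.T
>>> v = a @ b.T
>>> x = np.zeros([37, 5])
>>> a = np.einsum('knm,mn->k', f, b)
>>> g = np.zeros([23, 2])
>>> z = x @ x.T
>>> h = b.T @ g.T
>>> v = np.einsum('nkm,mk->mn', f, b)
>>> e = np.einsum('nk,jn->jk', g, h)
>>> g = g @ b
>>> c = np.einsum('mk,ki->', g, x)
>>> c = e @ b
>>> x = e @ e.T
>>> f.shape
(5, 37, 2)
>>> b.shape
(2, 37)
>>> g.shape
(23, 37)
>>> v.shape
(2, 5)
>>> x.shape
(37, 37)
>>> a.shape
(5,)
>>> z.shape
(37, 37)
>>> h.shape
(37, 23)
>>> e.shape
(37, 2)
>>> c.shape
(37, 37)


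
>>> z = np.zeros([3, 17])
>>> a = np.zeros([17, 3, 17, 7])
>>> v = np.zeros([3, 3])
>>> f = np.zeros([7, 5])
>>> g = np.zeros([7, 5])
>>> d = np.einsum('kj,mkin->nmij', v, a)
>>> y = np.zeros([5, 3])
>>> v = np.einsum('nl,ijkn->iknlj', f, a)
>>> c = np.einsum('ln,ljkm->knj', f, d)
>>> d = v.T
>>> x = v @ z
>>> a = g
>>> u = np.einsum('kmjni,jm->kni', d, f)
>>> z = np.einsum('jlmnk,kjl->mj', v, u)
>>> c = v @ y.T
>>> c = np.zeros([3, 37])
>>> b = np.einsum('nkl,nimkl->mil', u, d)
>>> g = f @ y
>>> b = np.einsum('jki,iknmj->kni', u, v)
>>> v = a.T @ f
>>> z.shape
(7, 17)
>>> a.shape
(7, 5)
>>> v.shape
(5, 5)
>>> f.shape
(7, 5)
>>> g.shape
(7, 3)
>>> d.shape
(3, 5, 7, 17, 17)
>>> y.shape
(5, 3)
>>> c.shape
(3, 37)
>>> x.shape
(17, 17, 7, 5, 17)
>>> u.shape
(3, 17, 17)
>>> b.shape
(17, 7, 17)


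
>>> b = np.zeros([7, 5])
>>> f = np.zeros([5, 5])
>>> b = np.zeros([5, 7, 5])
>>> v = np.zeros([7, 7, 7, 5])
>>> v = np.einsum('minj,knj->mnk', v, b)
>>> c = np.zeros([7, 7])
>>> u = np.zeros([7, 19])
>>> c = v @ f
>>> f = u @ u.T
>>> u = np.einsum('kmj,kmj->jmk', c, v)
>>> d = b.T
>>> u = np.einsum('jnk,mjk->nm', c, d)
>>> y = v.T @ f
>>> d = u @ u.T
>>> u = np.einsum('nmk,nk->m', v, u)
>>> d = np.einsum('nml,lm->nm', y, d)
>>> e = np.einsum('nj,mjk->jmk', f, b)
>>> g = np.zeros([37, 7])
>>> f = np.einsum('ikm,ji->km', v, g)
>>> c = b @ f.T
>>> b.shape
(5, 7, 5)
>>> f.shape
(7, 5)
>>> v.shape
(7, 7, 5)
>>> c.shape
(5, 7, 7)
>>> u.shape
(7,)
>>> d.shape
(5, 7)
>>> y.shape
(5, 7, 7)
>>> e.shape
(7, 5, 5)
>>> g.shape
(37, 7)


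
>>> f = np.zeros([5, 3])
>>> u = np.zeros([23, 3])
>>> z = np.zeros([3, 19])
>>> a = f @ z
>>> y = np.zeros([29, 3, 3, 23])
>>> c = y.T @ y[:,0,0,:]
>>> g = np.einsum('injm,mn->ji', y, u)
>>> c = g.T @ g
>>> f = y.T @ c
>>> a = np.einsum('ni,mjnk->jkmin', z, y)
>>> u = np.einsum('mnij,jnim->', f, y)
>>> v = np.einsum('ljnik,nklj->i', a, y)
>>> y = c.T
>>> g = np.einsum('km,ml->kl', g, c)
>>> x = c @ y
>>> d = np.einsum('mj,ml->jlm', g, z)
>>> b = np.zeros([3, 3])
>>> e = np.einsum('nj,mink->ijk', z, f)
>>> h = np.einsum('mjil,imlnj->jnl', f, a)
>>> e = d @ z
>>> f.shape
(23, 3, 3, 29)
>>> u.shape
()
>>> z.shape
(3, 19)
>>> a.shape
(3, 23, 29, 19, 3)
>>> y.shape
(29, 29)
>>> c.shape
(29, 29)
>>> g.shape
(3, 29)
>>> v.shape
(19,)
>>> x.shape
(29, 29)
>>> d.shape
(29, 19, 3)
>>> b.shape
(3, 3)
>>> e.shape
(29, 19, 19)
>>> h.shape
(3, 19, 29)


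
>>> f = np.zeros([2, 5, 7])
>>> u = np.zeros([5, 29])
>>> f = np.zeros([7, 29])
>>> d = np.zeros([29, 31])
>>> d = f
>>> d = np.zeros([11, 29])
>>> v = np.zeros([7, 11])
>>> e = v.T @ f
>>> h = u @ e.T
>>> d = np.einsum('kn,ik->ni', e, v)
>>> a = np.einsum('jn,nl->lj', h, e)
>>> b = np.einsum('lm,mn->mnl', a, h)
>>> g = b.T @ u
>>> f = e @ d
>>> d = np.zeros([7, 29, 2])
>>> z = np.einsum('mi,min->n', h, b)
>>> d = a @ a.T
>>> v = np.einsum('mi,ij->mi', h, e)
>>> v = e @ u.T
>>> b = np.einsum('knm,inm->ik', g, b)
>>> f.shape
(11, 7)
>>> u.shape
(5, 29)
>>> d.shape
(29, 29)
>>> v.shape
(11, 5)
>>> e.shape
(11, 29)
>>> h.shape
(5, 11)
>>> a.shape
(29, 5)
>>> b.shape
(5, 29)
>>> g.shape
(29, 11, 29)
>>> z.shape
(29,)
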